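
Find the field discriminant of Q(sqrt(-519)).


For K = Q(sqrt(d)) with d squarefree: disc(K) = d if d = 1 mod 4, and disc(K) = 4d if d = 2 or 3 mod 4.
Here d = -519, and d mod 4 = 1.
d = 1 mod 4 (O_K = Z[(1+sqrt(d))/2]), so disc(K) = d = -519

-519


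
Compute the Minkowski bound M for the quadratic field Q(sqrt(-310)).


d = -310, d mod 4 = 2, so disc(K) = 4d = -1240; |disc(K)| = 1240
Imaginary quadratic field, so n = 2, s = r2 = 1, r1 = 0
M = (n!/n^n) * (4/pi)^s * sqrt(|disc(K)|) = (2!/2^2) * (4/pi)^1 * sqrt(1240)
= 0.5 * 1.273240 * 35.213634
= 22.4177

22.4177


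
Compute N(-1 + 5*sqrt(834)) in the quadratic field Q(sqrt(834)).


N(a + b*sqrt(d)) = a^2 - d*b^2
= (-1)^2 - (834)*(5)^2
= 1 - 20850
= -20849

-20849


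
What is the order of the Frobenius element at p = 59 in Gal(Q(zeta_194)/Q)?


The Frobenius at p in Gal(Q(zeta_n)/Q) = (Z/nZ)* is the class of p, so its order is ord_194(59), the smallest k >= 1 with 59^k = 1 mod 194.
n = 194 = 2 * 97, phi(194) = 96; the order divides phi(n).
Divisors of 96: 1, 2, 3, 4, 6, 8, 12, 16, 24, 32, 48, 96
Repeated squaring mod 194: 59^1 = 59, 59^2 = 183, 59^4 = 121, 59^8 = 91, 59^16 = 133, 59^32 = 35, 59^64 = 61
Test divisors in increasing order:
  k=1: 59^1 = 59 mod 194
  k=2: 59^2 = 183 mod 194
  k=3: 59^3 = 183 * 59 = 127 mod 194
  k=4: 59^4 = 121 mod 194
  k=6: 59^6 = 121 * 183 = 27 mod 194
  k=8: 59^8 = 91 mod 194
  k=12: 59^12 = 91 * 121 = 147 mod 194
  k=16: 59^16 = 133 mod 194
  k=24: 59^24 = 133 * 91 = 75 mod 194
  k=32: 59^32 = 35 mod 194
  k=48: 59^48 = 35 * 133 = 193 mod 194
  k=96: 59^96 = 61 * 35 = 1 mod 194  <- first divisor giving 1
Order = 96

96


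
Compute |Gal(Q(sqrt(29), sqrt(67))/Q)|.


The 2 square roots of distinct primes are multiplicatively independent over Q,
so [K:Q] = 2^2 and Gal(K/Q) is isomorphic to (Z/2Z)^2.
|Gal| = 2^2 = 4

4


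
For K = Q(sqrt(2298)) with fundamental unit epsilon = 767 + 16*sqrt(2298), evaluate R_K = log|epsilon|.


epsilon = 767 + 16*sqrt(2298)
= 1533.9993
R = ln(1533.9993)
= 7.3356

7.3356


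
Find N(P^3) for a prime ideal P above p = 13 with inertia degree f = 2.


N(P^a) = p^(a*f)
= 13^(3*2)
= 13^6
= 4826809

4826809


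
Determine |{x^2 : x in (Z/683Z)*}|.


For prime p, the number of non-zero quadratic residues is (p-1)/2.
= (683-1)/2
= 341

341


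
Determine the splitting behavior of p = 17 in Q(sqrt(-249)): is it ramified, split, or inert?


K = Q(sqrt(-249)). Since d mod 4 = 3, disc(K) = -996.
Check p | disc: -996 mod 17 = 7.
p does not divide disc. Compute Legendre symbol (d/p):
6^((17-1)/2) mod 17 = -1
(d/p) = -1, so p is inert: (p) stays prime with e=1, f=2, g=1.
Therefore p is inert.

inert


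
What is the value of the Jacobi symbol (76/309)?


Compute (76/309) via quadratic reciprocity:
  pull out 2: (2/309) = -1  (since 309 mod 8 = 5)
  pull out 2: (2/309) = -1  (since 309 mod 8 = 5)
  reciprocity: (19/309) -> +(309/19)
  reduce: (5/19)
  reciprocity: (5/19) -> +(19/5)
  reduce: (4/5)
  pull out 2: (2/5) = -1  (since 5 mod 8 = 5)
  pull out 2: (2/5) = -1  (since 5 mod 8 = 5)
  (1/5) = 1
Product of signs = 1

1


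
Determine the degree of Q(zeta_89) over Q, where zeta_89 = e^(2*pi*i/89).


The degree equals Euler's totient phi(89).
89 = 89
phi(89) = 88

88


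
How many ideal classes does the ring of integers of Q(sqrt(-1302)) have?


K = Q(sqrt(-1302)). d mod 4 = 2, so D = disc(K) = 4d = -5208
h(K) equals the number of primitive reduced positive-definite forms (a, b, c) = a*x^2 + b*x*y + c*y^2 with b^2 - 4ac = D,
where reduced means |b| <= a <= c, with b >= 0 whenever |b| = a or a = c, and primitive means gcd(a, b, c) = 1.
Reduced forces 3a^2 <= |D| = 5208, so 1 <= a <= 41; b must have the parity of D, and c = (b^2 - D)/(4a) must be an integer >= a.
Enumerate a = 1..41, b in [-a, a]:
  a=1: (1, 0, 1302)  [1]
  a=2: (2, 0, 651)  [1]
  a=3: (3, 0, 434)  [1]
  a=4..5: none
  a=6: (6, 0, 217)  [1]
  a=7: (7, 0, 186)  [1]
  a=8..13: none
  a=14: (14, 0, 93)  [1]
  a=15..18: none
  a=19: (19, -6, 69), (19, 6, 69)  [2]
  a=20: none
  a=21: (21, 0, 62)  [1]
  a=22: none
  a=23: (23, -6, 57), (23, 6, 57)  [2]
  a=24..30: none
  a=31: (31, 0, 42)  [1]
  a=32..36: none
  a=37: (37, -34, 43), (37, 34, 43)  [2]
  a=38: (38, -32, 41), (38, 32, 41)  [2]
  a=39..41: none
Total reduced forms: 1 + 1 + 1 + 1 + 1 + 1 + 2 + 1 + 2 + 1 + 2 + 2 = 16
h = 16

16


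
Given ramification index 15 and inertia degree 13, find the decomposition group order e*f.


|D_P| = e * f
= 15 * 13
= 195

195


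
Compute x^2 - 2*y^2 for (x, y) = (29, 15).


x^2 - d*y^2
= 29^2 - 2*15^2
= 841 - 450
= 391

391


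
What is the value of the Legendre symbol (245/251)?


p = 251 is prime, so compute (245/251) with the reciprocity algorithm (Jacobi-symbol steps: pull out 2s via (2/n), flip via reciprocity, reduce):
  reciprocity: (245/251) -> +(251/245)
  reduce: (6/245)
  pull out 2: (2/245) = -1  (since 245 mod 8 = 5)
  reciprocity: (3/245) -> +(245/3)
  reduce: (2/3)
  pull out 2: (2/3) = -1  (since 3 mod 8 = 3)
  (1/3) = 1
Product of signs = 1
(245/251) = 1

1


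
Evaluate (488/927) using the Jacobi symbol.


Compute (488/927) via quadratic reciprocity:
  pull out 2: (2/927) = +1  (since 927 mod 8 = 7)
  pull out 2: (2/927) = +1  (since 927 mod 8 = 7)
  pull out 2: (2/927) = +1  (since 927 mod 8 = 7)
  reciprocity: (61/927) -> +(927/61)
  reduce: (12/61)
  pull out 2: (2/61) = -1  (since 61 mod 8 = 5)
  pull out 2: (2/61) = -1  (since 61 mod 8 = 5)
  reciprocity: (3/61) -> +(61/3)
  reduce: (1/3)
  (1/3) = 1
Product of signs = 1

1


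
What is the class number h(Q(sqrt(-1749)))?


K = Q(sqrt(-1749)). d mod 4 = 3, so D = disc(K) = 4d = -6996
h(K) equals the number of primitive reduced positive-definite forms (a, b, c) = a*x^2 + b*x*y + c*y^2 with b^2 - 4ac = D,
where reduced means |b| <= a <= c, with b >= 0 whenever |b| = a or a = c, and primitive means gcd(a, b, c) = 1.
Reduced forces 3a^2 <= |D| = 6996, so 1 <= a <= 48; b must have the parity of D, and c = (b^2 - D)/(4a) must be an integer >= a.
Enumerate a = 1..48, b in [-a, a]:
  a=1: (1, 0, 1749)  [1]
  a=2: (2, 2, 875)  [1]
  a=3: (3, 0, 583)  [1]
  a=4: none
  a=5: (5, -2, 350), (5, 2, 350)  [2]
  a=6: (6, 6, 293)  [1]
  a=7: (7, -2, 250), (7, 2, 250)  [2]
  a=8..9: none
  a=10: (10, -2, 175), (10, 2, 175)  [2]
  a=11: (11, 0, 159)  [1]
  a=12..13: none
  a=14: (14, -2, 125), (14, 2, 125)  [2]
  a=15: (15, -12, 119), (15, 12, 119)  [2]
  a=16: none
  a=17: (17, -12, 105), (17, 12, 105)  [2]
  a=18..20: none
  a=21: (21, -12, 85), (21, 12, 85)  [2]
  a=22: (22, 22, 85)  [1]
  a=23..24: none
  a=25: (25, -2, 70), (25, 2, 70)  [2]
  a=26..28: none
  a=29: (29, -14, 62), (29, 14, 62)  [2]
  a=30: (30, -18, 61), (30, 18, 61)  [2]
  a=31: (31, -14, 58), (31, 14, 58)  [2]
  a=32: none
  a=33: (33, 0, 53)  [1]
  a=34: (34, -22, 55), (34, 22, 55)  [2]
  a=35: (35, -12, 51), (35, -2, 50), (35, 2, 50), (35, 12, 51)  [4]
  a=36: none
  a=37: (37, -16, 49), (37, 16, 49)  [2]
  a=38..41: none
  a=42: (42, -30, 47), (42, 30, 47)  [2]
  a=43: (43, 20, 43)  [1]
  a=44..48: none
Total reduced forms: 1 + 1 + 1 + 2 + 1 + 2 + 2 + 1 + 2 + 2 + 2 + 2 + 1 + 2 + 2 + 2 + 2 + 1 + 2 + 4 + 2 + 2 + 1 = 40
h = 40

40


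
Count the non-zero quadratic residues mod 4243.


For prime p, the number of non-zero quadratic residues is (p-1)/2.
= (4243-1)/2
= 2121

2121


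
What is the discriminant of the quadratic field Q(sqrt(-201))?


For K = Q(sqrt(d)) with d squarefree: disc(K) = d if d = 1 mod 4, and disc(K) = 4d if d = 2 or 3 mod 4.
Here d = -201, and d mod 4 = 3.
d = 3 mod 4, not 1 (O_K = Z[sqrt(d)]), so disc(K) = 4d = 4 * (-201) = -804

-804


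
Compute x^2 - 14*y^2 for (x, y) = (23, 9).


x^2 - d*y^2
= 23^2 - 14*9^2
= 529 - 1134
= -605

-605


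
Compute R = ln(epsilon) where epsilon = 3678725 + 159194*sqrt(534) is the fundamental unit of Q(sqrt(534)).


epsilon = 3678725 + 159194*sqrt(534)
= 7.3574e+06
R = ln(7.3574e+06)
= 15.8112

15.8112


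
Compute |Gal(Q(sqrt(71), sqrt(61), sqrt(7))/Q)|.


The 3 square roots of distinct primes are multiplicatively independent over Q,
so [K:Q] = 2^3 and Gal(K/Q) is isomorphic to (Z/2Z)^3.
|Gal| = 2^3 = 8

8


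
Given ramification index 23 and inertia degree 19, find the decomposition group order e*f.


|D_P| = e * f
= 23 * 19
= 437

437


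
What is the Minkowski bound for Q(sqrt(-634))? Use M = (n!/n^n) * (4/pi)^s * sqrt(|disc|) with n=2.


d = -634, d mod 4 = 2, so disc(K) = 4d = -2536; |disc(K)| = 2536
Imaginary quadratic field, so n = 2, s = r2 = 1, r1 = 0
M = (n!/n^n) * (4/pi)^s * sqrt(|disc(K)|) = (2!/2^2) * (4/pi)^1 * sqrt(2536)
= 0.5 * 1.273240 * 50.358713
= 32.0594

32.0594


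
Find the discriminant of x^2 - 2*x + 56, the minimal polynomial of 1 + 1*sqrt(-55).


The element 1 + 1*sqrt(-55) has minimal polynomial:
x^2 - 2*x + 56
Discriminant = (-2)^2 - 4*(56)
= 4 - 224
= -220

-220


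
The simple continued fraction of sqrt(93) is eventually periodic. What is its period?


Run the CF algorithm for sqrt(93).
a_0 = floor(sqrt(93)) = 9; set m_0=0, q_0=1.
Recurrence: m' = q*a - m,  q' = (d - m'^2)/q,  a' = floor((a_0 + m')/q').
  step 1: m=9, q=12, a=1
  step 2: m=3, q=7, a=1
  step 3: m=4, q=11, a=1
  step 4: m=7, q=4, a=4
  step 5: m=9, q=3, a=6
  step 6: m=9, q=4, a=4
  step 7: m=7, q=11, a=1
  step 8: m=4, q=7, a=1
  step 9: m=3, q=12, a=1
  step 10: m=9, q=1, a=18
a_10 = 2*a_0 = 18, so the period closes here.
sqrt(93) = [9; 1, 1, 1, 4, 6, 4, 1, 1, 1, 18]
Period length = 10

10


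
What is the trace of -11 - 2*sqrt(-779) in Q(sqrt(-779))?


Tr(a + b*sqrt(d)) = (a + b*sqrt(d)) + (a - b*sqrt(d)) = 2a
= 2 * (-11)
= -22

-22


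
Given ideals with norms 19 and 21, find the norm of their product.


N(IJ) = N(I) * N(J)
= 19 * 21
= 399

399


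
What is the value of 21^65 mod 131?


p = 131 is prime and the exponent is (p-1)/2 = 65, so by Euler's criterion 21^65 = (21/131) = +1 or -1 mod 131.
Compute by square-and-multiply:
  65 = 64 + 1 (binary 1000001)
  Repeated squaring mod 131: 21^1 = 21, 21^2 = 48, 21^4 = 77, 21^8 = 34, 21^16 = 108, 21^32 = 5, 21^64 = 25
  21^65 = 21^64 * 21^1 = 25 * 21 mod 131
    25 * 21 = 525 = 1 mod 131
  21^65 = 1 mod 131
Result 1: 21 is a quadratic residue mod 131.
21^65 mod 131 = 1

1


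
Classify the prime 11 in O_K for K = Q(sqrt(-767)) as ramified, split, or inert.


K = Q(sqrt(-767)). Since d mod 4 = 1, disc(K) = -767.
Check p | disc: -767 mod 11 = 3.
p does not divide disc. Compute Legendre symbol (d/p):
3^((11-1)/2) mod 11 = 1
(d/p) = 1, so p splits: (p) = P*P' with e=1, f=1, g=2.
Therefore p is split.

split


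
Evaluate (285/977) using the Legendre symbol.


p = 977 is prime, so compute (285/977) with the reciprocity algorithm (Jacobi-symbol steps: pull out 2s via (2/n), flip via reciprocity, reduce):
  reciprocity: (285/977) -> +(977/285)
  reduce: (122/285)
  pull out 2: (2/285) = -1  (since 285 mod 8 = 5)
  reciprocity: (61/285) -> +(285/61)
  reduce: (41/61)
  reciprocity: (41/61) -> +(61/41)
  reduce: (20/41)
  pull out 2: (2/41) = +1  (since 41 mod 8 = 1)
  pull out 2: (2/41) = +1  (since 41 mod 8 = 1)
  reciprocity: (5/41) -> +(41/5)
  reduce: (1/5)
  (1/5) = 1
Product of signs = -1
(285/977) = -1

-1


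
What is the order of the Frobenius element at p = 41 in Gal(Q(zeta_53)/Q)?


The Frobenius at p in Gal(Q(zeta_n)/Q) = (Z/nZ)* is the class of p, so its order is ord_53(41), the smallest k >= 1 with 41^k = 1 mod 53.
n = 53 = 53, phi(53) = 52; the order divides phi(n).
Divisors of 52: 1, 2, 4, 13, 26, 52
Repeated squaring mod 53: 41^1 = 41, 41^2 = 38, 41^4 = 13, 41^8 = 10, 41^16 = 47, 41^32 = 36
Test divisors in increasing order:
  k=1: 41^1 = 41 mod 53
  k=2: 41^2 = 38 mod 53
  k=4: 41^4 = 13 mod 53
  k=13: 41^13 = 10 * 13 * 41 = 30 mod 53
  k=26: 41^26 = 47 * 10 * 38 = 52 mod 53
  k=52: 41^52 = 36 * 47 * 13 = 1 mod 53  <- first divisor giving 1
Order = 52

52


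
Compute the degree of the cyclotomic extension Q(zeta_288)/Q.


The degree equals Euler's totient phi(288).
288 = 2^5 * 3^2
phi(288) = 96

96


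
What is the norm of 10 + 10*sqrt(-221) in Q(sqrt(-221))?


N(a + b*sqrt(d)) = a^2 - d*b^2
= (10)^2 - (-221)*(10)^2
= 100 + 22100
= 22200

22200


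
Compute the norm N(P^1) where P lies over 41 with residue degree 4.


N(P^a) = p^(a*f)
= 41^(1*4)
= 41^4
= 2825761

2825761


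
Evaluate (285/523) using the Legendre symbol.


p = 523 is prime, so compute (285/523) with the reciprocity algorithm (Jacobi-symbol steps: pull out 2s via (2/n), flip via reciprocity, reduce):
  reciprocity: (285/523) -> +(523/285)
  reduce: (238/285)
  pull out 2: (2/285) = -1  (since 285 mod 8 = 5)
  reciprocity: (119/285) -> +(285/119)
  reduce: (47/119)
  reciprocity: (47/119) -> -(119/47)
  reduce: (25/47)
  reciprocity: (25/47) -> +(47/25)
  reduce: (22/25)
  pull out 2: (2/25) = +1  (since 25 mod 8 = 1)
  reciprocity: (11/25) -> +(25/11)
  reduce: (3/11)
  reciprocity: (3/11) -> -(11/3)
  reduce: (2/3)
  pull out 2: (2/3) = -1  (since 3 mod 8 = 3)
  (1/3) = 1
Product of signs = 1
(285/523) = 1

1


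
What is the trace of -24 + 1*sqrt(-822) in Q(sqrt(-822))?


Tr(a + b*sqrt(d)) = (a + b*sqrt(d)) + (a - b*sqrt(d)) = 2a
= 2 * (-24)
= -48

-48


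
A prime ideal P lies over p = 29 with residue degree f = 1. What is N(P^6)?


N(P^a) = p^(a*f)
= 29^(6*1)
= 29^6
= 594823321

594823321


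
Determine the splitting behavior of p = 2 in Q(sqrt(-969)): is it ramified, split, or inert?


K = Q(sqrt(-969)). Since d mod 4 = 3, disc(K) = -3876.
Check p | disc: -3876 mod 2 = 0.
p divides disc, so p ramifies: (p) = P^2 with e=2, f=1, g=1.
Therefore p is ramified.

ramified


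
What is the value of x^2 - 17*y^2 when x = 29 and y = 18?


x^2 - d*y^2
= 29^2 - 17*18^2
= 841 - 5508
= -4667

-4667


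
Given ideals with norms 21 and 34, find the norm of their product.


N(IJ) = N(I) * N(J)
= 21 * 34
= 714

714


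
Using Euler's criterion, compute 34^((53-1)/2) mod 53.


p = 53 is prime and the exponent is (p-1)/2 = 26, so by Euler's criterion 34^26 = (34/53) = +1 or -1 mod 53.
Compute by square-and-multiply:
  26 = 16 + 8 + 2 (binary 11010)
  Repeated squaring mod 53: 34^1 = 34, 34^2 = 43, 34^4 = 47, 34^8 = 36, 34^16 = 24
  34^26 = 34^16 * 34^8 * 34^2 = 24 * 36 * 43 mod 53
    24 * 36 = 864 = 16 mod 53
    16 * 43 = 688 = 52 mod 53
  34^26 = 52 mod 53
Result 52 = p - 1 = -1 mod 53: 34 is a quadratic non-residue mod 53. As a residue in [0, p-1] the value is 52.
34^26 mod 53 = 52

52


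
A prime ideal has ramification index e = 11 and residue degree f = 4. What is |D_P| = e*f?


|D_P| = e * f
= 11 * 4
= 44

44


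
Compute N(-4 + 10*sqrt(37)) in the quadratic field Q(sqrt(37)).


N(a + b*sqrt(d)) = a^2 - d*b^2
= (-4)^2 - (37)*(10)^2
= 16 - 3700
= -3684

-3684


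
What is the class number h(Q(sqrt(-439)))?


K = Q(sqrt(-439)). d mod 4 = 1, so D = disc(K) = d = -439
h(K) equals the number of primitive reduced positive-definite forms (a, b, c) = a*x^2 + b*x*y + c*y^2 with b^2 - 4ac = D,
where reduced means |b| <= a <= c, with b >= 0 whenever |b| = a or a = c, and primitive means gcd(a, b, c) = 1.
Reduced forces 3a^2 <= |D| = 439, so 1 <= a <= 12; b must have the parity of D, and c = (b^2 - D)/(4a) must be an integer >= a.
Enumerate a = 1..12, b in [-a, a]:
  a=1: (1, 1, 110)  [1]
  a=2: (2, -1, 55), (2, 1, 55)  [2]
  a=3: none
  a=4: (4, -3, 28), (4, 3, 28)  [2]
  a=5: (5, -1, 22), (5, 1, 22)  [2]
  a=6: none
  a=7: (7, -3, 16), (7, 3, 16)  [2]
  a=8: (8, -3, 14), (8, 3, 14)  [2]
  a=9: none
  a=10: (10, -9, 13), (10, -1, 11), (10, 1, 11), (10, 9, 13)  [4]
  a=11..12: none
Total reduced forms: 1 + 2 + 2 + 2 + 2 + 2 + 4 = 15
h = 15

15


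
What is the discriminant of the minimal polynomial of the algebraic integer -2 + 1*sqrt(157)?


The element -2 + 1*sqrt(157) has minimal polynomial:
x^2 + 4*x - 153
Discriminant = (4)^2 - 4*(-153)
= 16 + 612
= 628

628


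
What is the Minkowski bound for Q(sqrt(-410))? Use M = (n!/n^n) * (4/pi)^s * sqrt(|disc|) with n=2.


d = -410, d mod 4 = 2, so disc(K) = 4d = -1640; |disc(K)| = 1640
Imaginary quadratic field, so n = 2, s = r2 = 1, r1 = 0
M = (n!/n^n) * (4/pi)^s * sqrt(|disc(K)|) = (2!/2^2) * (4/pi)^1 * sqrt(1640)
= 0.5 * 1.273240 * 40.496913
= 25.7811

25.7811


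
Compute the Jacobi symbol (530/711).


Compute (530/711) via quadratic reciprocity:
  pull out 2: (2/711) = +1  (since 711 mod 8 = 7)
  reciprocity: (265/711) -> +(711/265)
  reduce: (181/265)
  reciprocity: (181/265) -> +(265/181)
  reduce: (84/181)
  pull out 2: (2/181) = -1  (since 181 mod 8 = 5)
  pull out 2: (2/181) = -1  (since 181 mod 8 = 5)
  reciprocity: (21/181) -> +(181/21)
  reduce: (13/21)
  reciprocity: (13/21) -> +(21/13)
  reduce: (8/13)
  pull out 2: (2/13) = -1  (since 13 mod 8 = 5)
  pull out 2: (2/13) = -1  (since 13 mod 8 = 5)
  pull out 2: (2/13) = -1  (since 13 mod 8 = 5)
  (1/13) = 1
Product of signs = -1

-1


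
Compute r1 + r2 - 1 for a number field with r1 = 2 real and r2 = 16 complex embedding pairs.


By Dirichlet's unit theorem:
rank = r1 + r2 - 1
= 2 + 16 - 1
= 17

17


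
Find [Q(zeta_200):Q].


The degree equals Euler's totient phi(200).
200 = 2^3 * 5^2
phi(200) = 80

80


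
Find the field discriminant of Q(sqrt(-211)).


For K = Q(sqrt(d)) with d squarefree: disc(K) = d if d = 1 mod 4, and disc(K) = 4d if d = 2 or 3 mod 4.
Here d = -211, and d mod 4 = 1.
d = 1 mod 4 (O_K = Z[(1+sqrt(d))/2]), so disc(K) = d = -211

-211


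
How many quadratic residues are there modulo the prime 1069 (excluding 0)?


For prime p, the number of non-zero quadratic residues is (p-1)/2.
= (1069-1)/2
= 534

534


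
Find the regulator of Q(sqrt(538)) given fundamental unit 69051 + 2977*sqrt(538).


epsilon = 69051 + 2977*sqrt(538)
= 138102.0000
R = ln(138102.0000)
= 11.8357

11.8357


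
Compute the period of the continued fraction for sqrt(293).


Run the CF algorithm for sqrt(293).
a_0 = floor(sqrt(293)) = 17; set m_0=0, q_0=1.
Recurrence: m' = q*a - m,  q' = (d - m'^2)/q,  a' = floor((a_0 + m')/q').
  step 1: m=17, q=4, a=8
  step 2: m=15, q=17, a=1
  step 3: m=2, q=17, a=1
  step 4: m=15, q=4, a=8
  step 5: m=17, q=1, a=34
a_5 = 2*a_0 = 34, so the period closes here.
sqrt(293) = [17; 8, 1, 1, 8, 34]
Period length = 5

5


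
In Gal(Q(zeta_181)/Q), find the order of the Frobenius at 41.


The Frobenius at p in Gal(Q(zeta_n)/Q) = (Z/nZ)* is the class of p, so its order is ord_181(41), the smallest k >= 1 with 41^k = 1 mod 181.
n = 181 = 181, phi(181) = 180; the order divides phi(n).
Divisors of 180: 1, 2, 3, 4, 5, 6, 9, 10, 12, 15, 18, 20, 30, 36, 45, 60, 90, 180
Repeated squaring mod 181: 41^1 = 41, 41^2 = 52, 41^4 = 170, 41^8 = 121, 41^16 = 161, 41^32 = 38, 41^64 = 177, 41^128 = 16
Test divisors in increasing order:
  k=1: 41^1 = 41 mod 181
  k=2: 41^2 = 52 mod 181
  k=3: 41^3 = 52 * 41 = 141 mod 181
  k=4: 41^4 = 170 mod 181
  k=5: 41^5 = 170 * 41 = 92 mod 181
  k=6: 41^6 = 170 * 52 = 152 mod 181
  k=9: 41^9 = 121 * 41 = 74 mod 181
  k=10: 41^10 = 121 * 52 = 138 mod 181
  k=12: 41^12 = 121 * 170 = 117 mod 181
  k=15: 41^15 = 121 * 170 * 52 * 41 = 26 mod 181
  k=18: 41^18 = 161 * 52 = 46 mod 181
  k=20: 41^20 = 161 * 170 = 39 mod 181
  k=30: 41^30 = 161 * 121 * 170 * 52 = 133 mod 181
  k=36: 41^36 = 38 * 170 = 125 mod 181
  k=45: 41^45 = 38 * 121 * 170 * 41 = 19 mod 181
  k=60: 41^60 = 38 * 161 * 121 * 170 = 132 mod 181
  k=90: 41^90 = 177 * 161 * 121 * 52 = 180 mod 181
  k=180: 41^180 = 16 * 38 * 161 * 170 = 1 mod 181  <- first divisor giving 1
Order = 180

180


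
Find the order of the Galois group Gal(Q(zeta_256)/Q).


|Gal(Q(zeta_256)/Q)| = phi(256)
= 128

128


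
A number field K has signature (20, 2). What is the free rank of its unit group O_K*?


By Dirichlet's unit theorem:
rank = r1 + r2 - 1
= 20 + 2 - 1
= 21

21


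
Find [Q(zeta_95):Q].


The degree equals Euler's totient phi(95).
95 = 5 * 19
phi(95) = 72

72


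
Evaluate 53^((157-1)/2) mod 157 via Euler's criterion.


p = 157 is prime and the exponent is (p-1)/2 = 78, so by Euler's criterion 53^78 = (53/157) = +1 or -1 mod 157.
Compute by square-and-multiply:
  78 = 64 + 8 + 4 + 2 (binary 1001110)
  Repeated squaring mod 157: 53^1 = 53, 53^2 = 140, 53^4 = 132, 53^8 = 154, 53^16 = 9, 53^32 = 81, 53^64 = 124
  53^78 = 53^64 * 53^8 * 53^4 * 53^2 = 124 * 154 * 132 * 140 mod 157
    124 * 154 = 19096 = 99 mod 157
    99 * 132 = 13068 = 37 mod 157
    37 * 140 = 5180 = 156 mod 157
  53^78 = 156 mod 157
Result 156 = p - 1 = -1 mod 157: 53 is a quadratic non-residue mod 157. As a residue in [0, p-1] the value is 156.
53^78 mod 157 = 156

156


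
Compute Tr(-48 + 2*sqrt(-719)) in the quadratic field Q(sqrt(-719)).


Tr(a + b*sqrt(d)) = (a + b*sqrt(d)) + (a - b*sqrt(d)) = 2a
= 2 * (-48)
= -96

-96


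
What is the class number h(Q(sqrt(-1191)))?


K = Q(sqrt(-1191)). d mod 4 = 1, so D = disc(K) = d = -1191
h(K) equals the number of primitive reduced positive-definite forms (a, b, c) = a*x^2 + b*x*y + c*y^2 with b^2 - 4ac = D,
where reduced means |b| <= a <= c, with b >= 0 whenever |b| = a or a = c, and primitive means gcd(a, b, c) = 1.
Reduced forces 3a^2 <= |D| = 1191, so 1 <= a <= 19; b must have the parity of D, and c = (b^2 - D)/(4a) must be an integer >= a.
Enumerate a = 1..19, b in [-a, a]:
  a=1: (1, 1, 298)  [1]
  a=2: (2, -1, 149), (2, 1, 149)  [2]
  a=3: (3, 3, 100)  [1]
  a=4: (4, -3, 75), (4, 3, 75)  [2]
  a=5: (5, -3, 60), (5, 3, 60)  [2]
  a=6: (6, -3, 50), (6, 3, 50)  [2]
  a=7: none
  a=8: (8, -5, 38), (8, 5, 38)  [2]
  a=9: none
  a=10: (10, -7, 31), (10, -3, 30), (10, 3, 30), (10, 7, 31)  [4]
  a=11: none
  a=12: (12, -3, 25), (12, 3, 25)  [2]
  a=13..14: none
  a=15: (15, -3, 20), (15, 3, 20)  [2]
  a=16: (16, -5, 19), (16, 5, 19)  [2]
  a=17: (17, -13, 20), (17, 13, 20)  [2]
  a=18..19: none
Total reduced forms: 1 + 2 + 1 + 2 + 2 + 2 + 2 + 4 + 2 + 2 + 2 + 2 = 24
h = 24

24


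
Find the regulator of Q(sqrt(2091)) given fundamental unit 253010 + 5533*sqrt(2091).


epsilon = 253010 + 5533*sqrt(2091)
= 506020.0000
R = ln(506020.0000)
= 13.1343

13.1343


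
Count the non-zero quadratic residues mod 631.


For prime p, the number of non-zero quadratic residues is (p-1)/2.
= (631-1)/2
= 315

315


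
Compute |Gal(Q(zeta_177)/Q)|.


|Gal(Q(zeta_177)/Q)| = phi(177)
= 116

116


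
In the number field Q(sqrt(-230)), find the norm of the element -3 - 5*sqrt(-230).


N(a + b*sqrt(d)) = a^2 - d*b^2
= (-3)^2 - (-230)*(-5)^2
= 9 + 5750
= 5759

5759


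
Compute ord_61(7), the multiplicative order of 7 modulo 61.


We want ord_61(7), the smallest k >= 1 with 7^k = 1 mod 61.
n = 61 = 61, phi(61) = 60; the order divides phi(n).
Divisors of 60: 1, 2, 3, 4, 5, 6, 10, 12, 15, 20, 30, 60
Repeated squaring mod 61: 7^1 = 7, 7^2 = 49, 7^4 = 22, 7^8 = 57, 7^16 = 16, 7^32 = 12
Test divisors in increasing order:
  k=1: 7^1 = 7 mod 61
  k=2: 7^2 = 49 mod 61
  k=3: 7^3 = 49 * 7 = 38 mod 61
  k=4: 7^4 = 22 mod 61
  k=5: 7^5 = 22 * 7 = 32 mod 61
  k=6: 7^6 = 22 * 49 = 41 mod 61
  k=10: 7^10 = 57 * 49 = 48 mod 61
  k=12: 7^12 = 57 * 22 = 34 mod 61
  k=15: 7^15 = 57 * 22 * 49 * 7 = 11 mod 61
  k=20: 7^20 = 16 * 22 = 47 mod 61
  k=30: 7^30 = 16 * 57 * 22 * 49 = 60 mod 61
  k=60: 7^60 = 12 * 16 * 57 * 22 = 1 mod 61  <- first divisor giving 1
Order = 60

60


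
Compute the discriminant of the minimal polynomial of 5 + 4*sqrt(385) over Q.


The element 5 + 4*sqrt(385) has minimal polynomial:
x^2 - 10*x - 6135
Discriminant = (-10)^2 - 4*(-6135)
= 100 + 24540
= 24640

24640


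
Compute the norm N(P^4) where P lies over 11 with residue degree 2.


N(P^a) = p^(a*f)
= 11^(4*2)
= 11^8
= 214358881

214358881


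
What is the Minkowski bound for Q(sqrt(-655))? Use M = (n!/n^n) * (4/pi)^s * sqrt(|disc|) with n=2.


d = -655, d mod 4 = 1, so disc(K) = d = -655; |disc(K)| = 655
Imaginary quadratic field, so n = 2, s = r2 = 1, r1 = 0
M = (n!/n^n) * (4/pi)^s * sqrt(|disc(K)|) = (2!/2^2) * (4/pi)^1 * sqrt(655)
= 0.5 * 1.273240 * 25.592968
= 16.2930

16.2930


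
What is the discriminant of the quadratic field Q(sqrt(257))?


For K = Q(sqrt(d)) with d squarefree: disc(K) = d if d = 1 mod 4, and disc(K) = 4d if d = 2 or 3 mod 4.
Here d = 257, and d mod 4 = 1.
d = 1 mod 4 (O_K = Z[(1+sqrt(d))/2]), so disc(K) = d = 257

257


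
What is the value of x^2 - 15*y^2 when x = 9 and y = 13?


x^2 - d*y^2
= 9^2 - 15*13^2
= 81 - 2535
= -2454

-2454


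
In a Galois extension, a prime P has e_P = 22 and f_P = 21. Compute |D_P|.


|D_P| = e * f
= 22 * 21
= 462

462


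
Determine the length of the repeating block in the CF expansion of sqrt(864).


Run the CF algorithm for sqrt(864).
a_0 = floor(sqrt(864)) = 29; set m_0=0, q_0=1.
Recurrence: m' = q*a - m,  q' = (d - m'^2)/q,  a' = floor((a_0 + m')/q').
  step 1: m=29, q=23, a=2
  step 2: m=17, q=25, a=1
  step 3: m=8, q=32, a=1
  step 4: m=24, q=9, a=5
  step 5: m=21, q=47, a=1
  step 6: m=26, q=4, a=13
  step 7: m=26, q=47, a=1
  step 8: m=21, q=9, a=5
  step 9: m=24, q=32, a=1
  step 10: m=8, q=25, a=1
  step 11: m=17, q=23, a=2
  step 12: m=29, q=1, a=58
a_12 = 2*a_0 = 58, so the period closes here.
sqrt(864) = [29; 2, 1, 1, 5, 1, 13, 1, 5, 1, 1, 2, 58]
Period length = 12

12


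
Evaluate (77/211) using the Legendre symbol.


p = 211 is prime, so compute (77/211) with the reciprocity algorithm (Jacobi-symbol steps: pull out 2s via (2/n), flip via reciprocity, reduce):
  reciprocity: (77/211) -> +(211/77)
  reduce: (57/77)
  reciprocity: (57/77) -> +(77/57)
  reduce: (20/57)
  pull out 2: (2/57) = +1  (since 57 mod 8 = 1)
  pull out 2: (2/57) = +1  (since 57 mod 8 = 1)
  reciprocity: (5/57) -> +(57/5)
  reduce: (2/5)
  pull out 2: (2/5) = -1  (since 5 mod 8 = 5)
  (1/5) = 1
Product of signs = -1
(77/211) = -1

-1


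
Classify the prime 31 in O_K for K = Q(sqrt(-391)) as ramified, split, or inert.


K = Q(sqrt(-391)). Since d mod 4 = 1, disc(K) = -391.
Check p | disc: -391 mod 31 = 12.
p does not divide disc. Compute Legendre symbol (d/p):
12^((31-1)/2) mod 31 = -1
(d/p) = -1, so p is inert: (p) stays prime with e=1, f=2, g=1.
Therefore p is inert.

inert


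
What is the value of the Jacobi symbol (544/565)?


Compute (544/565) via quadratic reciprocity:
  pull out 2: (2/565) = -1  (since 565 mod 8 = 5)
  pull out 2: (2/565) = -1  (since 565 mod 8 = 5)
  pull out 2: (2/565) = -1  (since 565 mod 8 = 5)
  pull out 2: (2/565) = -1  (since 565 mod 8 = 5)
  pull out 2: (2/565) = -1  (since 565 mod 8 = 5)
  reciprocity: (17/565) -> +(565/17)
  reduce: (4/17)
  pull out 2: (2/17) = +1  (since 17 mod 8 = 1)
  pull out 2: (2/17) = +1  (since 17 mod 8 = 1)
  (1/17) = 1
Product of signs = -1

-1


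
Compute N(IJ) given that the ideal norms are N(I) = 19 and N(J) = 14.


N(IJ) = N(I) * N(J)
= 19 * 14
= 266

266


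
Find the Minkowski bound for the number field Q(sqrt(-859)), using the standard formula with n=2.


d = -859, d mod 4 = 1, so disc(K) = d = -859; |disc(K)| = 859
Imaginary quadratic field, so n = 2, s = r2 = 1, r1 = 0
M = (n!/n^n) * (4/pi)^s * sqrt(|disc(K)|) = (2!/2^2) * (4/pi)^1 * sqrt(859)
= 0.5 * 1.273240 * 29.308702
= 18.6585

18.6585


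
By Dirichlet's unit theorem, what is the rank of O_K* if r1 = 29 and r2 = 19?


By Dirichlet's unit theorem:
rank = r1 + r2 - 1
= 29 + 19 - 1
= 47

47


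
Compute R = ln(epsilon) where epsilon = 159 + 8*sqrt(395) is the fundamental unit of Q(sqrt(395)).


epsilon = 159 + 8*sqrt(395)
= 317.9969
R = ln(317.9969)
= 5.7620

5.7620


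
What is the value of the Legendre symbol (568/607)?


p = 607 is prime, so compute (568/607) with the reciprocity algorithm (Jacobi-symbol steps: pull out 2s via (2/n), flip via reciprocity, reduce):
  pull out 2: (2/607) = +1  (since 607 mod 8 = 7)
  pull out 2: (2/607) = +1  (since 607 mod 8 = 7)
  pull out 2: (2/607) = +1  (since 607 mod 8 = 7)
  reciprocity: (71/607) -> -(607/71)
  reduce: (39/71)
  reciprocity: (39/71) -> -(71/39)
  reduce: (32/39)
  pull out 2: (2/39) = +1  (since 39 mod 8 = 7)
  pull out 2: (2/39) = +1  (since 39 mod 8 = 7)
  pull out 2: (2/39) = +1  (since 39 mod 8 = 7)
  pull out 2: (2/39) = +1  (since 39 mod 8 = 7)
  pull out 2: (2/39) = +1  (since 39 mod 8 = 7)
  (1/39) = 1
Product of signs = 1
(568/607) = 1

1


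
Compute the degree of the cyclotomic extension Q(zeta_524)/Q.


The degree equals Euler's totient phi(524).
524 = 2^2 * 131
phi(524) = 260

260


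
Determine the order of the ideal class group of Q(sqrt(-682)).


K = Q(sqrt(-682)). d mod 4 = 2, so D = disc(K) = 4d = -2728
h(K) equals the number of primitive reduced positive-definite forms (a, b, c) = a*x^2 + b*x*y + c*y^2 with b^2 - 4ac = D,
where reduced means |b| <= a <= c, with b >= 0 whenever |b| = a or a = c, and primitive means gcd(a, b, c) = 1.
Reduced forces 3a^2 <= |D| = 2728, so 1 <= a <= 30; b must have the parity of D, and c = (b^2 - D)/(4a) must be an integer >= a.
Enumerate a = 1..30, b in [-a, a]:
  a=1: (1, 0, 682)  [1]
  a=2: (2, 0, 341)  [1]
  a=3..6: none
  a=7: (7, -4, 98), (7, 4, 98)  [2]
  a=8..10: none
  a=11: (11, 0, 62)  [1]
  a=12..13: none
  a=14: (14, -4, 49), (14, 4, 49)  [2]
  a=15..16: none
  a=17: (17, -14, 43), (17, 14, 43)  [2]
  a=18..21: none
  a=22: (22, 0, 31)  [1]
  a=23: (23, -20, 34), (23, 20, 34)  [2]
  a=24..30: none
Total reduced forms: 1 + 1 + 2 + 1 + 2 + 2 + 1 + 2 = 12
h = 12

12


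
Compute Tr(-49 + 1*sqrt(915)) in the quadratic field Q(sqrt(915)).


Tr(a + b*sqrt(d)) = (a + b*sqrt(d)) + (a - b*sqrt(d)) = 2a
= 2 * (-49)
= -98

-98


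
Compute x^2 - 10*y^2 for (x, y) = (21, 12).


x^2 - d*y^2
= 21^2 - 10*12^2
= 441 - 1440
= -999

-999


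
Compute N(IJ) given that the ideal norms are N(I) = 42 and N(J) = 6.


N(IJ) = N(I) * N(J)
= 42 * 6
= 252

252


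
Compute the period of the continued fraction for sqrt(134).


Run the CF algorithm for sqrt(134).
a_0 = floor(sqrt(134)) = 11; set m_0=0, q_0=1.
Recurrence: m' = q*a - m,  q' = (d - m'^2)/q,  a' = floor((a_0 + m')/q').
  step 1: m=11, q=13, a=1
  step 2: m=2, q=10, a=1
  step 3: m=8, q=7, a=2
  step 4: m=6, q=14, a=1
  step 5: m=8, q=5, a=3
  step 6: m=7, q=17, a=1
  step 7: m=10, q=2, a=10
  step 8: m=10, q=17, a=1
  step 9: m=7, q=5, a=3
  step 10: m=8, q=14, a=1
  step 11: m=6, q=7, a=2
  step 12: m=8, q=10, a=1
  step 13: m=2, q=13, a=1
  step 14: m=11, q=1, a=22
a_14 = 2*a_0 = 22, so the period closes here.
sqrt(134) = [11; 1, 1, 2, 1, 3, 1, 10, 1, 3, 1, 2, 1, 1, 22]
Period length = 14

14


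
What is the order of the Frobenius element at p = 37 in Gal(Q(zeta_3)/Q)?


The Frobenius at p in Gal(Q(zeta_n)/Q) = (Z/nZ)* is the class of p, so its order is ord_3(37), the smallest k >= 1 with 37^k = 1 mod 3.
n = 3 = 3, phi(3) = 2; the order divides phi(n).
Divisors of 2: 1, 2
Repeated squaring mod 3: 37^1 = 1, 37^2 = 1
Test divisors in increasing order:
  k=1: 37^1 = 1 mod 3  <- first divisor giving 1
Order = 1

1


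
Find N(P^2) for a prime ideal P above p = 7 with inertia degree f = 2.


N(P^a) = p^(a*f)
= 7^(2*2)
= 7^4
= 2401

2401


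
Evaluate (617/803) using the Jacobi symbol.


Compute (617/803) via quadratic reciprocity:
  reciprocity: (617/803) -> +(803/617)
  reduce: (186/617)
  pull out 2: (2/617) = +1  (since 617 mod 8 = 1)
  reciprocity: (93/617) -> +(617/93)
  reduce: (59/93)
  reciprocity: (59/93) -> +(93/59)
  reduce: (34/59)
  pull out 2: (2/59) = -1  (since 59 mod 8 = 3)
  reciprocity: (17/59) -> +(59/17)
  reduce: (8/17)
  pull out 2: (2/17) = +1  (since 17 mod 8 = 1)
  pull out 2: (2/17) = +1  (since 17 mod 8 = 1)
  pull out 2: (2/17) = +1  (since 17 mod 8 = 1)
  (1/17) = 1
Product of signs = -1

-1


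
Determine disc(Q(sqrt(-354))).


For K = Q(sqrt(d)) with d squarefree: disc(K) = d if d = 1 mod 4, and disc(K) = 4d if d = 2 or 3 mod 4.
Here d = -354, and d mod 4 = 2.
d = 2 mod 4, not 1 (O_K = Z[sqrt(d)]), so disc(K) = 4d = 4 * (-354) = -1416

-1416


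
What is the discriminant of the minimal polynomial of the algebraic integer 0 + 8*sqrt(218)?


The element 0 + 8*sqrt(218) has minimal polynomial:
x^2 + 0*x - 13952
Discriminant = (0)^2 - 4*(-13952)
= 0 + 55808
= 55808

55808


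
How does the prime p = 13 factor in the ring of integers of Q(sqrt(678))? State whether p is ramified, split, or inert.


K = Q(sqrt(678)). Since d mod 4 = 2, disc(K) = 2712.
Check p | disc: 2712 mod 13 = 8.
p does not divide disc. Compute Legendre symbol (d/p):
2^((13-1)/2) mod 13 = -1
(d/p) = -1, so p is inert: (p) stays prime with e=1, f=2, g=1.
Therefore p is inert.

inert


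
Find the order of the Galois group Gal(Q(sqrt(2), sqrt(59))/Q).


The 2 square roots of distinct primes are multiplicatively independent over Q,
so [K:Q] = 2^2 and Gal(K/Q) is isomorphic to (Z/2Z)^2.
|Gal| = 2^2 = 4

4


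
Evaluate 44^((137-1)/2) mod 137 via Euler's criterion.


p = 137 is prime and the exponent is (p-1)/2 = 68, so by Euler's criterion 44^68 = (44/137) = +1 or -1 mod 137.
Compute by square-and-multiply:
  68 = 64 + 4 (binary 1000100)
  Repeated squaring mod 137: 44^1 = 44, 44^2 = 18, 44^4 = 50, 44^8 = 34, 44^16 = 60, 44^32 = 38, 44^64 = 74
  44^68 = 44^64 * 44^4 = 74 * 50 mod 137
    74 * 50 = 3700 = 1 mod 137
  44^68 = 1 mod 137
Result 1: 44 is a quadratic residue mod 137.
44^68 mod 137 = 1

1


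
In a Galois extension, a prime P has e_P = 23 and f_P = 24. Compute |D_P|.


|D_P| = e * f
= 23 * 24
= 552

552


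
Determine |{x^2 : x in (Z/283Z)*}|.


For prime p, the number of non-zero quadratic residues is (p-1)/2.
= (283-1)/2
= 141

141


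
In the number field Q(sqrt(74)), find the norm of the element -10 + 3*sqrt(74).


N(a + b*sqrt(d)) = a^2 - d*b^2
= (-10)^2 - (74)*(3)^2
= 100 - 666
= -566

-566


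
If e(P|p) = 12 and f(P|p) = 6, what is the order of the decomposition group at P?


|D_P| = e * f
= 12 * 6
= 72

72


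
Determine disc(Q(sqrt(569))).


For K = Q(sqrt(d)) with d squarefree: disc(K) = d if d = 1 mod 4, and disc(K) = 4d if d = 2 or 3 mod 4.
Here d = 569, and d mod 4 = 1.
d = 1 mod 4 (O_K = Z[(1+sqrt(d))/2]), so disc(K) = d = 569

569


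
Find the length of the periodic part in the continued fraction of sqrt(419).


Run the CF algorithm for sqrt(419).
a_0 = floor(sqrt(419)) = 20; set m_0=0, q_0=1.
Recurrence: m' = q*a - m,  q' = (d - m'^2)/q,  a' = floor((a_0 + m')/q').
  step 1: m=20, q=19, a=2
  step 2: m=18, q=5, a=7
  step 3: m=17, q=26, a=1
  step 4: m=9, q=13, a=2
  step 5: m=17, q=10, a=3
  step 6: m=13, q=25, a=1
  step 7: m=12, q=11, a=2
  step 8: m=10, q=29, a=1
  step 9: m=19, q=2, a=19
  step 10: m=19, q=29, a=1
  step 11: m=10, q=11, a=2
  step 12: m=12, q=25, a=1
  step 13: m=13, q=10, a=3
  step 14: m=17, q=13, a=2
  step 15: m=9, q=26, a=1
  step 16: m=17, q=5, a=7
  step 17: m=18, q=19, a=2
  step 18: m=20, q=1, a=40
a_18 = 2*a_0 = 40, so the period closes here.
sqrt(419) = [20; 2, 7, 1, 2, 3, 1, 2, 1, 19, 1, 2, 1, 3, 2, 1, 7, 2, 40]
Period length = 18

18


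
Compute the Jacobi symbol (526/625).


Compute (526/625) via quadratic reciprocity:
  pull out 2: (2/625) = +1  (since 625 mod 8 = 1)
  reciprocity: (263/625) -> +(625/263)
  reduce: (99/263)
  reciprocity: (99/263) -> -(263/99)
  reduce: (65/99)
  reciprocity: (65/99) -> +(99/65)
  reduce: (34/65)
  pull out 2: (2/65) = +1  (since 65 mod 8 = 1)
  reciprocity: (17/65) -> +(65/17)
  reduce: (14/17)
  pull out 2: (2/17) = +1  (since 17 mod 8 = 1)
  reciprocity: (7/17) -> +(17/7)
  reduce: (3/7)
  reciprocity: (3/7) -> -(7/3)
  reduce: (1/3)
  (1/3) = 1
Product of signs = 1

1


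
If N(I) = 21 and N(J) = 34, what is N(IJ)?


N(IJ) = N(I) * N(J)
= 21 * 34
= 714

714


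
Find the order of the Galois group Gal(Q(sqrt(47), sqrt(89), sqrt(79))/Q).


The 3 square roots of distinct primes are multiplicatively independent over Q,
so [K:Q] = 2^3 and Gal(K/Q) is isomorphic to (Z/2Z)^3.
|Gal| = 2^3 = 8

8


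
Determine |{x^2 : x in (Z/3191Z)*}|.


For prime p, the number of non-zero quadratic residues is (p-1)/2.
= (3191-1)/2
= 1595

1595


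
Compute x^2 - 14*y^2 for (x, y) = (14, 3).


x^2 - d*y^2
= 14^2 - 14*3^2
= 196 - 126
= 70

70


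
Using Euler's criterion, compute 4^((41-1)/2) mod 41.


p = 41 is prime and the exponent is (p-1)/2 = 20, so by Euler's criterion 4^20 = (4/41) = +1 or -1 mod 41.
Compute by square-and-multiply:
  20 = 16 + 4 (binary 10100)
  Repeated squaring mod 41: 4^1 = 4, 4^2 = 16, 4^4 = 10, 4^8 = 18, 4^16 = 37
  4^20 = 4^16 * 4^4 = 37 * 10 mod 41
    37 * 10 = 370 = 1 mod 41
  4^20 = 1 mod 41
Result 1: 4 is a quadratic residue mod 41.
4^20 mod 41 = 1

1


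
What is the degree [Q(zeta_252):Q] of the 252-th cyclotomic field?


The degree equals Euler's totient phi(252).
252 = 2^2 * 3^2 * 7
phi(252) = 72

72


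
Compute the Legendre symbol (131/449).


p = 449 is prime, so compute (131/449) with the reciprocity algorithm (Jacobi-symbol steps: pull out 2s via (2/n), flip via reciprocity, reduce):
  reciprocity: (131/449) -> +(449/131)
  reduce: (56/131)
  pull out 2: (2/131) = -1  (since 131 mod 8 = 3)
  pull out 2: (2/131) = -1  (since 131 mod 8 = 3)
  pull out 2: (2/131) = -1  (since 131 mod 8 = 3)
  reciprocity: (7/131) -> -(131/7)
  reduce: (5/7)
  reciprocity: (5/7) -> +(7/5)
  reduce: (2/5)
  pull out 2: (2/5) = -1  (since 5 mod 8 = 5)
  (1/5) = 1
Product of signs = -1
(131/449) = -1

-1


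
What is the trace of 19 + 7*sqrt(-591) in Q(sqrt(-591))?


Tr(a + b*sqrt(d)) = (a + b*sqrt(d)) + (a - b*sqrt(d)) = 2a
= 2 * (19)
= 38

38


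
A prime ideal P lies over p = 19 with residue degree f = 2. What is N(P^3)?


N(P^a) = p^(a*f)
= 19^(3*2)
= 19^6
= 47045881

47045881


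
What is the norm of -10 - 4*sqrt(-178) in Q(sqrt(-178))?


N(a + b*sqrt(d)) = a^2 - d*b^2
= (-10)^2 - (-178)*(-4)^2
= 100 + 2848
= 2948

2948


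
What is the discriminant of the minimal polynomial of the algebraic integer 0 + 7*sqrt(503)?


The element 0 + 7*sqrt(503) has minimal polynomial:
x^2 + 0*x - 24647
Discriminant = (0)^2 - 4*(-24647)
= 0 + 98588
= 98588

98588


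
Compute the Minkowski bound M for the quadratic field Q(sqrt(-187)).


d = -187, d mod 4 = 1, so disc(K) = d = -187; |disc(K)| = 187
Imaginary quadratic field, so n = 2, s = r2 = 1, r1 = 0
M = (n!/n^n) * (4/pi)^s * sqrt(|disc(K)|) = (2!/2^2) * (4/pi)^1 * sqrt(187)
= 0.5 * 1.273240 * 13.674794
= 8.7056

8.7056


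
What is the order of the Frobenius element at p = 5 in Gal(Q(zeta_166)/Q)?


The Frobenius at p in Gal(Q(zeta_n)/Q) = (Z/nZ)* is the class of p, so its order is ord_166(5), the smallest k >= 1 with 5^k = 1 mod 166.
n = 166 = 2 * 83, phi(166) = 82; the order divides phi(n).
Divisors of 82: 1, 2, 41, 82
Repeated squaring mod 166: 5^1 = 5, 5^2 = 25, 5^4 = 127, 5^8 = 27, 5^16 = 65, 5^32 = 75, 5^64 = 147
Test divisors in increasing order:
  k=1: 5^1 = 5 mod 166
  k=2: 5^2 = 25 mod 166
  k=41: 5^41 = 75 * 27 * 5 = 165 mod 166
  k=82: 5^82 = 147 * 65 * 25 = 1 mod 166  <- first divisor giving 1
Order = 82

82


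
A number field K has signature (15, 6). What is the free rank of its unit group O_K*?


By Dirichlet's unit theorem:
rank = r1 + r2 - 1
= 15 + 6 - 1
= 20

20


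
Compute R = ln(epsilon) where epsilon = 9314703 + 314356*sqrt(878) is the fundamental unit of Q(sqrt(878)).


epsilon = 9314703 + 314356*sqrt(878)
= 1.8629e+07
R = ln(1.8629e+07)
= 16.7403

16.7403


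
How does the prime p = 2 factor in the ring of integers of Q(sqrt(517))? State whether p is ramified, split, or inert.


K = Q(sqrt(517)). Since d mod 4 = 1, disc(K) = 517.
Check p | disc: 517 mod 2 = 1.
p=2 does not divide disc (d is 1 mod 4). 2 splits iff d = 1 mod 8.
d mod 8 = 5, so (d/2) = -1.
(d/p) = -1, so p is inert: (p) stays prime with e=1, f=2, g=1.
Therefore p is inert.

inert


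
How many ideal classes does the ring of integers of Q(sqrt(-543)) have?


K = Q(sqrt(-543)). d mod 4 = 1, so D = disc(K) = d = -543
h(K) equals the number of primitive reduced positive-definite forms (a, b, c) = a*x^2 + b*x*y + c*y^2 with b^2 - 4ac = D,
where reduced means |b| <= a <= c, with b >= 0 whenever |b| = a or a = c, and primitive means gcd(a, b, c) = 1.
Reduced forces 3a^2 <= |D| = 543, so 1 <= a <= 13; b must have the parity of D, and c = (b^2 - D)/(4a) must be an integer >= a.
Enumerate a = 1..13, b in [-a, a]:
  a=1: (1, 1, 136)  [1]
  a=2: (2, -1, 68), (2, 1, 68)  [2]
  a=3: (3, 3, 46)  [1]
  a=4: (4, -1, 34), (4, 1, 34)  [2]
  a=5: none
  a=6: (6, -3, 23), (6, 3, 23)  [2]
  a=7: none
  a=8: (8, -1, 17), (8, 1, 17)  [2]
  a=9..11: none
  a=12: (12, -9, 13), (12, 9, 13)  [2]
  a=13: none
Total reduced forms: 1 + 2 + 1 + 2 + 2 + 2 + 2 = 12
h = 12

12
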